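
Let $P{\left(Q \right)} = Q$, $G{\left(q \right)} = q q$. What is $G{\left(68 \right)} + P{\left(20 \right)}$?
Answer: $4644$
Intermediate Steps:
$G{\left(q \right)} = q^{2}$
$G{\left(68 \right)} + P{\left(20 \right)} = 68^{2} + 20 = 4624 + 20 = 4644$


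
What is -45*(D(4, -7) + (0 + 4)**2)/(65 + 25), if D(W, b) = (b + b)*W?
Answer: 20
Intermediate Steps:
D(W, b) = 2*W*b (D(W, b) = (2*b)*W = 2*W*b)
-45*(D(4, -7) + (0 + 4)**2)/(65 + 25) = -45*(2*4*(-7) + (0 + 4)**2)/(65 + 25) = -45*(-56 + 4**2)/90 = -45*(-56 + 16)/90 = -(-1800)/90 = -45*(-4/9) = 20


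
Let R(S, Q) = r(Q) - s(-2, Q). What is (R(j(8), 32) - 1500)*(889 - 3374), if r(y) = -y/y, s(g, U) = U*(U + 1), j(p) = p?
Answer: 6354145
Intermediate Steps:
s(g, U) = U*(1 + U)
r(y) = -1 (r(y) = -1*1 = -1)
R(S, Q) = -1 - Q*(1 + Q)
(R(j(8), 32) - 1500)*(889 - 3374) = ((-1 - 1*32*(1 + 32)) - 1500)*(889 - 3374) = ((-1 - 1*32*33) - 1500)*(-2485) = ((-1 - 1056) - 1500)*(-2485) = (-1057 - 1500)*(-2485) = -2557*(-2485) = 6354145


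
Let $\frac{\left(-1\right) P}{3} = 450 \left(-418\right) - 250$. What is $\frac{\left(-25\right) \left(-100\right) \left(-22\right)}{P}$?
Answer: $- \frac{1100}{11301} \approx -0.097337$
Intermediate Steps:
$P = 565050$ ($P = - 3 \left(450 \left(-418\right) - 250\right) = - 3 \left(-188100 - 250\right) = \left(-3\right) \left(-188350\right) = 565050$)
$\frac{\left(-25\right) \left(-100\right) \left(-22\right)}{P} = \frac{\left(-25\right) \left(-100\right) \left(-22\right)}{565050} = 2500 \left(-22\right) \frac{1}{565050} = \left(-55000\right) \frac{1}{565050} = - \frac{1100}{11301}$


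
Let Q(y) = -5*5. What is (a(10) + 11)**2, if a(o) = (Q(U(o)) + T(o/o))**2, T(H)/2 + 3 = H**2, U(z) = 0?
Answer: 725904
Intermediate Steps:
T(H) = -6 + 2*H**2
Q(y) = -25
a(o) = 841 (a(o) = (-25 + (-6 + 2*(o/o)**2))**2 = (-25 + (-6 + 2*1**2))**2 = (-25 + (-6 + 2*1))**2 = (-25 + (-6 + 2))**2 = (-25 - 4)**2 = (-29)**2 = 841)
(a(10) + 11)**2 = (841 + 11)**2 = 852**2 = 725904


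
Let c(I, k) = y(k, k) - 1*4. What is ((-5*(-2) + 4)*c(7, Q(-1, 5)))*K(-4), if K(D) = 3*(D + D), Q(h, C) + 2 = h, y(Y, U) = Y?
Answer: 2352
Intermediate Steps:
Q(h, C) = -2 + h
K(D) = 6*D (K(D) = 3*(2*D) = 6*D)
c(I, k) = -4 + k (c(I, k) = k - 1*4 = k - 4 = -4 + k)
((-5*(-2) + 4)*c(7, Q(-1, 5)))*K(-4) = ((-5*(-2) + 4)*(-4 + (-2 - 1)))*(6*(-4)) = ((10 + 4)*(-4 - 3))*(-24) = (14*(-7))*(-24) = -98*(-24) = 2352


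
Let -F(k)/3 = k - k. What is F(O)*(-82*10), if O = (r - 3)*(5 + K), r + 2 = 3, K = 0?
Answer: 0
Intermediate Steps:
r = 1 (r = -2 + 3 = 1)
O = -10 (O = (1 - 3)*(5 + 0) = -2*5 = -10)
F(k) = 0 (F(k) = -3*(k - k) = -3*0 = 0)
F(O)*(-82*10) = 0*(-82*10) = 0*(-820) = 0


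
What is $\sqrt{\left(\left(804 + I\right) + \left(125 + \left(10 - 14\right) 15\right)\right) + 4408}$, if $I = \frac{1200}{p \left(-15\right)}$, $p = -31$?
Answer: $\frac{\sqrt{5073677}}{31} \approx 72.661$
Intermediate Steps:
$I = \frac{80}{31}$ ($I = \frac{1200}{\left(-31\right) \left(-15\right)} = \frac{1200}{465} = 1200 \cdot \frac{1}{465} = \frac{80}{31} \approx 2.5806$)
$\sqrt{\left(\left(804 + I\right) + \left(125 + \left(10 - 14\right) 15\right)\right) + 4408} = \sqrt{\left(\left(804 + \frac{80}{31}\right) + \left(125 + \left(10 - 14\right) 15\right)\right) + 4408} = \sqrt{\left(\frac{25004}{31} + \left(125 - 60\right)\right) + 4408} = \sqrt{\left(\frac{25004}{31} + 65\right) + 4408} = \sqrt{\frac{27019}{31} + 4408} = \sqrt{\frac{163667}{31}} = \frac{\sqrt{5073677}}{31}$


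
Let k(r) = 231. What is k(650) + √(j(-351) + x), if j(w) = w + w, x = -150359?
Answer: 231 + I*√151061 ≈ 231.0 + 388.67*I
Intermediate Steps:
j(w) = 2*w
k(650) + √(j(-351) + x) = 231 + √(2*(-351) - 150359) = 231 + √(-702 - 150359) = 231 + √(-151061) = 231 + I*√151061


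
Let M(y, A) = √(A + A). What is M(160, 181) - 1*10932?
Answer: -10932 + √362 ≈ -10913.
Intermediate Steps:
M(y, A) = √2*√A (M(y, A) = √(2*A) = √2*√A)
M(160, 181) - 1*10932 = √2*√181 - 1*10932 = √362 - 10932 = -10932 + √362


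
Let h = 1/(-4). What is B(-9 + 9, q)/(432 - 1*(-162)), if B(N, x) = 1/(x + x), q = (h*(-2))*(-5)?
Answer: -1/2970 ≈ -0.00033670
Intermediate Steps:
h = -¼ (h = 1*(-¼) = -¼ ≈ -0.25000)
q = -5/2 (q = -¼*(-2)*(-5) = (½)*(-5) = -5/2 ≈ -2.5000)
B(N, x) = 1/(2*x)
B(-9 + 9, q)/(432 - 1*(-162)) = (1/(2*(-5/2)))/(432 - 1*(-162)) = ((½)*(-⅖))/(432 + 162) = -⅕/594 = -⅕*1/594 = -1/2970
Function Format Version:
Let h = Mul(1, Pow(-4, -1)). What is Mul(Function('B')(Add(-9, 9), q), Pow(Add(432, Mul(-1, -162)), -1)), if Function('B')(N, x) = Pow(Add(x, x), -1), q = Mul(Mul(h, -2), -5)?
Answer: Rational(-1, 2970) ≈ -0.00033670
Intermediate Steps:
h = Rational(-1, 4) (h = Mul(1, Rational(-1, 4)) = Rational(-1, 4) ≈ -0.25000)
q = Rational(-5, 2) (q = Mul(Mul(Rational(-1, 4), -2), -5) = Mul(Rational(1, 2), -5) = Rational(-5, 2) ≈ -2.5000)
Function('B')(N, x) = Mul(Rational(1, 2), Pow(x, -1)) (Function('B')(N, x) = Pow(Mul(2, x), -1) = Mul(Rational(1, 2), Pow(x, -1)))
Mul(Function('B')(Add(-9, 9), q), Pow(Add(432, Mul(-1, -162)), -1)) = Mul(Mul(Rational(1, 2), Pow(Rational(-5, 2), -1)), Pow(Add(432, Mul(-1, -162)), -1)) = Mul(Mul(Rational(1, 2), Rational(-2, 5)), Pow(Add(432, 162), -1)) = Mul(Rational(-1, 5), Pow(594, -1)) = Mul(Rational(-1, 5), Rational(1, 594)) = Rational(-1, 2970)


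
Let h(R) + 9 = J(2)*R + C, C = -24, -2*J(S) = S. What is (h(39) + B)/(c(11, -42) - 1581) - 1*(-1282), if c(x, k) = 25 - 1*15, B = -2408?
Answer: 2016502/1571 ≈ 1283.6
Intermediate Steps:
J(S) = -S/2
h(R) = -33 - R (h(R) = -9 + ((-½*2)*R - 24) = -9 + (-R - 24) = -9 + (-24 - R) = -33 - R)
c(x, k) = 10 (c(x, k) = 25 - 15 = 10)
(h(39) + B)/(c(11, -42) - 1581) - 1*(-1282) = ((-33 - 1*39) - 2408)/(10 - 1581) - 1*(-1282) = ((-33 - 39) - 2408)/(-1571) + 1282 = (-72 - 2408)*(-1/1571) + 1282 = -2480*(-1/1571) + 1282 = 2480/1571 + 1282 = 2016502/1571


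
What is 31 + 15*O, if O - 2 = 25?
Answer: 436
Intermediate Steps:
O = 27 (O = 2 + 25 = 27)
31 + 15*O = 31 + 15*27 = 31 + 405 = 436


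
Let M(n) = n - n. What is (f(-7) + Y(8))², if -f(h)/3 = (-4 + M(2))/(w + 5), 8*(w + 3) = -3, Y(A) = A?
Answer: 40000/169 ≈ 236.69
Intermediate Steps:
M(n) = 0
w = -27/8 (w = -3 + (⅛)*(-3) = -3 - 3/8 = -27/8 ≈ -3.3750)
f(h) = 96/13 (f(h) = -3*(-4 + 0)/(-27/8 + 5) = -(-12)/13/8 = -(-12)*8/13 = -3*(-32/13) = 96/13)
(f(-7) + Y(8))² = (96/13 + 8)² = (200/13)² = 40000/169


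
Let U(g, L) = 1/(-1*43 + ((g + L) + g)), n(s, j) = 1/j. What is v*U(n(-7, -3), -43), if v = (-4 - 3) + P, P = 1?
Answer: 9/130 ≈ 0.069231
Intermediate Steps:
v = -6 (v = (-4 - 3) + 1 = -7 + 1 = -6)
U(g, L) = 1/(-43 + L + 2*g) (U(g, L) = 1/(-43 + ((L + g) + g)) = 1/(-43 + (L + 2*g)) = 1/(-43 + L + 2*g))
v*U(n(-7, -3), -43) = -6/(-43 - 43 + 2/(-3)) = -6/(-43 - 43 + 2*(-⅓)) = -6/(-43 - 43 - ⅔) = -6/(-260/3) = -6*(-3/260) = 9/130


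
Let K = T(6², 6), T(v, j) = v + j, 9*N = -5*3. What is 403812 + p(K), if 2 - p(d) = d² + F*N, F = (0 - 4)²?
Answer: 1206230/3 ≈ 4.0208e+5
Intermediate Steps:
N = -5/3 (N = (-5*3)/9 = (⅑)*(-15) = -5/3 ≈ -1.6667)
F = 16 (F = (-4)² = 16)
T(v, j) = j + v
K = 42 (K = 6 + 6² = 6 + 36 = 42)
p(d) = 86/3 - d² (p(d) = 2 - (d² + 16*(-5/3)) = 2 - (d² - 80/3) = 2 - (-80/3 + d²) = 2 + (80/3 - d²) = 86/3 - d²)
403812 + p(K) = 403812 + (86/3 - 1*42²) = 403812 + (86/3 - 1*1764) = 403812 + (86/3 - 1764) = 403812 - 5206/3 = 1206230/3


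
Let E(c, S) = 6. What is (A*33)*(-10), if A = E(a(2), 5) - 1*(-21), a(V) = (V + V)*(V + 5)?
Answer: -8910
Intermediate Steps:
a(V) = 2*V*(5 + V) (a(V) = (2*V)*(5 + V) = 2*V*(5 + V))
A = 27 (A = 6 - 1*(-21) = 6 + 21 = 27)
(A*33)*(-10) = (27*33)*(-10) = 891*(-10) = -8910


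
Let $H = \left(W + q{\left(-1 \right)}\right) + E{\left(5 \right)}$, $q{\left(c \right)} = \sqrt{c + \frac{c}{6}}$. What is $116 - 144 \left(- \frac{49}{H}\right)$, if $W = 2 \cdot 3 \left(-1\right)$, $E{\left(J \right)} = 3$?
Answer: $- \frac{119932}{61} - \frac{7056 i \sqrt{42}}{61} \approx -1966.1 - 749.64 i$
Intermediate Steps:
$q{\left(c \right)} = \frac{\sqrt{42} \sqrt{c}}{6}$ ($q{\left(c \right)} = \sqrt{c + c \frac{1}{6}} = \sqrt{c + \frac{c}{6}} = \sqrt{\frac{7 c}{6}} = \frac{\sqrt{42} \sqrt{c}}{6}$)
$W = -6$ ($W = 6 \left(-1\right) = -6$)
$H = -3 + \frac{i \sqrt{42}}{6}$ ($H = \left(-6 + \frac{\sqrt{42} \sqrt{-1}}{6}\right) + 3 = \left(-6 + \frac{\sqrt{42} i}{6}\right) + 3 = \left(-6 + \frac{i \sqrt{42}}{6}\right) + 3 = -3 + \frac{i \sqrt{42}}{6} \approx -3.0 + 1.0801 i$)
$116 - 144 \left(- \frac{49}{H}\right) = 116 - 144 \left(- \frac{49}{-3 + \frac{i \sqrt{42}}{6}}\right) = 116 + \frac{7056}{-3 + \frac{i \sqrt{42}}{6}}$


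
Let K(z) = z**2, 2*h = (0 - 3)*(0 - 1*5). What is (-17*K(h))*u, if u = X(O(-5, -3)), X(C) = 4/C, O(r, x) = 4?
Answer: -3825/4 ≈ -956.25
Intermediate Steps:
u = 1 (u = 4/4 = 4*(1/4) = 1)
h = 15/2 (h = ((0 - 3)*(0 - 1*5))/2 = (-3*(0 - 5))/2 = (-3*(-5))/2 = (1/2)*15 = 15/2 ≈ 7.5000)
(-17*K(h))*u = -17*(15/2)**2*1 = -17*225/4*1 = -3825/4*1 = -3825/4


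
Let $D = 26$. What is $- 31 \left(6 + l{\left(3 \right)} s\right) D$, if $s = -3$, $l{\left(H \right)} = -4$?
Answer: $-14508$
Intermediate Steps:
$- 31 \left(6 + l{\left(3 \right)} s\right) D = - 31 \left(6 - -12\right) 26 = - 31 \left(6 + 12\right) 26 = \left(-31\right) 18 \cdot 26 = \left(-558\right) 26 = -14508$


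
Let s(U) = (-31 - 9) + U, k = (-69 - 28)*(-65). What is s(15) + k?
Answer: 6280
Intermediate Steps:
k = 6305 (k = -97*(-65) = 6305)
s(U) = -40 + U
s(15) + k = (-40 + 15) + 6305 = -25 + 6305 = 6280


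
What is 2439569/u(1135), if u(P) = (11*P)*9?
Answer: 977/45 ≈ 21.711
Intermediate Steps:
u(P) = 99*P
2439569/u(1135) = 2439569/((99*1135)) = 2439569/112365 = 2439569*(1/112365) = 977/45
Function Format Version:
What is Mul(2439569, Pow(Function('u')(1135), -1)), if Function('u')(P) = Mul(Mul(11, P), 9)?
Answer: Rational(977, 45) ≈ 21.711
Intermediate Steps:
Function('u')(P) = Mul(99, P)
Mul(2439569, Pow(Function('u')(1135), -1)) = Mul(2439569, Pow(Mul(99, 1135), -1)) = Mul(2439569, Pow(112365, -1)) = Mul(2439569, Rational(1, 112365)) = Rational(977, 45)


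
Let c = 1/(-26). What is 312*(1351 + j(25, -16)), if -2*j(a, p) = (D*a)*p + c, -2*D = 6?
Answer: 234318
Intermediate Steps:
D = -3 (D = -½*6 = -3)
c = -1/26 ≈ -0.038462
j(a, p) = 1/52 + 3*a*p/2 (j(a, p) = -((-3*a)*p - 1/26)/2 = -(-3*a*p - 1/26)/2 = -(-1/26 - 3*a*p)/2 = 1/52 + 3*a*p/2)
312*(1351 + j(25, -16)) = 312*(1351 + (1/52 + (3/2)*25*(-16))) = 312*(1351 + (1/52 - 600)) = 312*(1351 - 31199/52) = 312*(39053/52) = 234318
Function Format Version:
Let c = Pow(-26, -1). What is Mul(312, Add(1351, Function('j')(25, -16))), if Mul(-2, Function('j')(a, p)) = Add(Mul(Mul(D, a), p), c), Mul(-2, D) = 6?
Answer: 234318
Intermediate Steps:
D = -3 (D = Mul(Rational(-1, 2), 6) = -3)
c = Rational(-1, 26) ≈ -0.038462
Function('j')(a, p) = Add(Rational(1, 52), Mul(Rational(3, 2), a, p)) (Function('j')(a, p) = Mul(Rational(-1, 2), Add(Mul(Mul(-3, a), p), Rational(-1, 26))) = Mul(Rational(-1, 2), Add(Mul(-3, a, p), Rational(-1, 26))) = Mul(Rational(-1, 2), Add(Rational(-1, 26), Mul(-3, a, p))) = Add(Rational(1, 52), Mul(Rational(3, 2), a, p)))
Mul(312, Add(1351, Function('j')(25, -16))) = Mul(312, Add(1351, Add(Rational(1, 52), Mul(Rational(3, 2), 25, -16)))) = Mul(312, Add(1351, Add(Rational(1, 52), -600))) = Mul(312, Add(1351, Rational(-31199, 52))) = Mul(312, Rational(39053, 52)) = 234318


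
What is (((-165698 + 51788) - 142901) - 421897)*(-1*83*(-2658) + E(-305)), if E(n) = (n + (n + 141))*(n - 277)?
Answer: -334991264976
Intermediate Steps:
E(n) = (-277 + n)*(141 + 2*n) (E(n) = (n + (141 + n))*(-277 + n) = (141 + 2*n)*(-277 + n) = (-277 + n)*(141 + 2*n))
(((-165698 + 51788) - 142901) - 421897)*(-1*83*(-2658) + E(-305)) = (((-165698 + 51788) - 142901) - 421897)*(-1*83*(-2658) + (-39057 - 413*(-305) + 2*(-305)²)) = ((-113910 - 142901) - 421897)*(-83*(-2658) + (-39057 + 125965 + 2*93025)) = (-256811 - 421897)*(220614 + (-39057 + 125965 + 186050)) = -678708*(220614 + 272958) = -678708*493572 = -334991264976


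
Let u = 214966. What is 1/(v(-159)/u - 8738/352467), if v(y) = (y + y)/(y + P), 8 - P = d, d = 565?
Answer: -27125094761676/672401458811 ≈ -40.341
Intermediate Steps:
P = -557 (P = 8 - 1*565 = 8 - 565 = -557)
v(y) = 2*y/(-557 + y) (v(y) = (y + y)/(y - 557) = (2*y)/(-557 + y) = 2*y/(-557 + y))
1/(v(-159)/u - 8738/352467) = 1/((2*(-159)/(-557 - 159))/214966 - 8738/352467) = 1/((2*(-159)/(-716))*(1/214966) - 8738*1/352467) = 1/((2*(-159)*(-1/716))*(1/214966) - 8738/352467) = 1/((159/358)*(1/214966) - 8738/352467) = 1/(159/76957828 - 8738/352467) = 1/(-672401458811/27125094761676) = -27125094761676/672401458811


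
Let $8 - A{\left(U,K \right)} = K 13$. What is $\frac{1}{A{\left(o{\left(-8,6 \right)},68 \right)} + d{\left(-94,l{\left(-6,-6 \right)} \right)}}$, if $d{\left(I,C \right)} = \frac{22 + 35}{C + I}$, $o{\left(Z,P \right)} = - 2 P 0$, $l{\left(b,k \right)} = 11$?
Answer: $- \frac{83}{72765} \approx -0.0011407$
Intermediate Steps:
$o{\left(Z,P \right)} = 0$
$d{\left(I,C \right)} = \frac{57}{C + I}$
$A{\left(U,K \right)} = 8 - 13 K$ ($A{\left(U,K \right)} = 8 - K 13 = 8 - 13 K$)
$\frac{1}{A{\left(o{\left(-8,6 \right)},68 \right)} + d{\left(-94,l{\left(-6,-6 \right)} \right)}} = \frac{1}{\left(8 - 884\right) + \frac{57}{11 - 94}} = \frac{1}{\left(8 - 884\right) + \frac{57}{-83}} = \frac{1}{-876 + 57 \left(- \frac{1}{83}\right)} = \frac{1}{-876 - \frac{57}{83}} = \frac{1}{- \frac{72765}{83}} = - \frac{83}{72765}$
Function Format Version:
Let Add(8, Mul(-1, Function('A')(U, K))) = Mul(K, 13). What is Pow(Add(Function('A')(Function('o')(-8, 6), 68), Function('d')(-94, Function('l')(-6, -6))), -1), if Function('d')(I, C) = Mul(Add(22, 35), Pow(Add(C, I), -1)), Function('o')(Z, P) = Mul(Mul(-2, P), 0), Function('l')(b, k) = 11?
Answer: Rational(-83, 72765) ≈ -0.0011407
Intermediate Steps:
Function('o')(Z, P) = 0
Function('d')(I, C) = Mul(57, Pow(Add(C, I), -1))
Function('A')(U, K) = Add(8, Mul(-13, K)) (Function('A')(U, K) = Add(8, Mul(-1, Mul(K, 13))) = Add(8, Mul(-1, Mul(13, K))) = Add(8, Mul(-13, K)))
Pow(Add(Function('A')(Function('o')(-8, 6), 68), Function('d')(-94, Function('l')(-6, -6))), -1) = Pow(Add(Add(8, Mul(-13, 68)), Mul(57, Pow(Add(11, -94), -1))), -1) = Pow(Add(Add(8, -884), Mul(57, Pow(-83, -1))), -1) = Pow(Add(-876, Mul(57, Rational(-1, 83))), -1) = Pow(Add(-876, Rational(-57, 83)), -1) = Pow(Rational(-72765, 83), -1) = Rational(-83, 72765)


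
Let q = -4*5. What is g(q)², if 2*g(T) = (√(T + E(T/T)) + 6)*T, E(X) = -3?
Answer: 1300 + 1200*I*√23 ≈ 1300.0 + 5755.0*I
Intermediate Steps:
q = -20
g(T) = T*(6 + √(-3 + T))/2 (g(T) = ((√(T - 3) + 6)*T)/2 = ((√(-3 + T) + 6)*T)/2 = ((6 + √(-3 + T))*T)/2 = (T*(6 + √(-3 + T)))/2 = T*(6 + √(-3 + T))/2)
g(q)² = ((½)*(-20)*(6 + √(-3 - 20)))² = ((½)*(-20)*(6 + √(-23)))² = ((½)*(-20)*(6 + I*√23))² = (-60 - 10*I*√23)²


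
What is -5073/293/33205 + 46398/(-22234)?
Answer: -225760975476/108158015605 ≈ -2.0873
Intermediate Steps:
-5073/293/33205 + 46398/(-22234) = -5073*1/293*(1/33205) + 46398*(-1/22234) = -5073/293*1/33205 - 23199/11117 = -5073/9729065 - 23199/11117 = -225760975476/108158015605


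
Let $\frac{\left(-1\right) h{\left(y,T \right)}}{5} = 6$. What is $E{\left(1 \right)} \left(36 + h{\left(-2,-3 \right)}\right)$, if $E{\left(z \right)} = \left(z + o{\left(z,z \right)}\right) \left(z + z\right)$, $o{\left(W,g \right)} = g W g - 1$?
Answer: $12$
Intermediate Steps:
$h{\left(y,T \right)} = -30$ ($h{\left(y,T \right)} = \left(-5\right) 6 = -30$)
$o{\left(W,g \right)} = -1 + W g^{2}$ ($o{\left(W,g \right)} = W g g - 1 = W g^{2} - 1 = -1 + W g^{2}$)
$E{\left(z \right)} = 2 z \left(-1 + z + z^{3}\right)$ ($E{\left(z \right)} = \left(z + \left(-1 + z z^{2}\right)\right) \left(z + z\right) = \left(z + \left(-1 + z^{3}\right)\right) 2 z = \left(-1 + z + z^{3}\right) 2 z = 2 z \left(-1 + z + z^{3}\right)$)
$E{\left(1 \right)} \left(36 + h{\left(-2,-3 \right)}\right) = 2 \cdot 1 \left(-1 + 1 + 1^{3}\right) \left(36 - 30\right) = 2 \cdot 1 \left(-1 + 1 + 1\right) 6 = 2 \cdot 1 \cdot 1 \cdot 6 = 2 \cdot 6 = 12$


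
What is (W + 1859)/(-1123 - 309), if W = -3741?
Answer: 941/716 ≈ 1.3142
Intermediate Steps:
(W + 1859)/(-1123 - 309) = (-3741 + 1859)/(-1123 - 309) = -1882/(-1432) = -1882*(-1/1432) = 941/716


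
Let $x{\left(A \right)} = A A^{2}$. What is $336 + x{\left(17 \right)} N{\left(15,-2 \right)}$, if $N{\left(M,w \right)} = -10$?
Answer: $-48794$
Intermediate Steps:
$x{\left(A \right)} = A^{3}$
$336 + x{\left(17 \right)} N{\left(15,-2 \right)} = 336 + 17^{3} \left(-10\right) = 336 + 4913 \left(-10\right) = 336 - 49130 = -48794$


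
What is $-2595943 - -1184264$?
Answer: $-1411679$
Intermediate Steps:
$-2595943 - -1184264 = -2595943 + \left(-235050 + 1419314\right) = -2595943 + 1184264 = -1411679$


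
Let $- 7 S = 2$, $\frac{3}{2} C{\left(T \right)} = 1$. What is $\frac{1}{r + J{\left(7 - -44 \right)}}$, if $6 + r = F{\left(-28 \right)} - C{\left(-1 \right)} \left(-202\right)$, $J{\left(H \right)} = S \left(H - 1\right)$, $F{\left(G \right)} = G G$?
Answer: $\frac{21}{18866} \approx 0.0011131$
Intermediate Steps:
$C{\left(T \right)} = \frac{2}{3}$ ($C{\left(T \right)} = \frac{2}{3} \cdot 1 = \frac{2}{3}$)
$S = - \frac{2}{7}$ ($S = \left(- \frac{1}{7}\right) 2 = - \frac{2}{7} \approx -0.28571$)
$F{\left(G \right)} = G^{2}$
$J{\left(H \right)} = \frac{2}{7} - \frac{2 H}{7}$ ($J{\left(H \right)} = - \frac{2 \left(H - 1\right)}{7} = - \frac{2 \left(-1 + H\right)}{7} = \frac{2}{7} - \frac{2 H}{7}$)
$r = \frac{2738}{3}$ ($r = -6 + \left(\left(-28\right)^{2} - \frac{2}{3} \left(-202\right)\right) = -6 + \left(784 - - \frac{404}{3}\right) = -6 + \left(784 + \frac{404}{3}\right) = -6 + \frac{2756}{3} = \frac{2738}{3} \approx 912.67$)
$\frac{1}{r + J{\left(7 - -44 \right)}} = \frac{1}{\frac{2738}{3} + \left(\frac{2}{7} - \frac{2 \left(7 - -44\right)}{7}\right)} = \frac{1}{\frac{2738}{3} + \left(\frac{2}{7} - \frac{2 \left(7 + 44\right)}{7}\right)} = \frac{1}{\frac{2738}{3} + \left(\frac{2}{7} - \frac{102}{7}\right)} = \frac{1}{\frac{2738}{3} - \frac{100}{7}} = \frac{1}{\frac{18866}{21}} = \frac{21}{18866}$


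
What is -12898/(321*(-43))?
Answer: 12898/13803 ≈ 0.93443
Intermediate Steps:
-12898/(321*(-43)) = -12898/(-13803) = -12898*(-1/13803) = 12898/13803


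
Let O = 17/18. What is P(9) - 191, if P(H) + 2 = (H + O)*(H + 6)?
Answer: -263/6 ≈ -43.833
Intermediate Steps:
O = 17/18 (O = 17*(1/18) = 17/18 ≈ 0.94444)
P(H) = -2 + (6 + H)*(17/18 + H) (P(H) = -2 + (H + 17/18)*(H + 6) = -2 + (17/18 + H)*(6 + H) = -2 + (6 + H)*(17/18 + H))
P(9) - 191 = (11/3 + 9² + (125/18)*9) - 191 = (11/3 + 81 + 125/2) - 191 = 883/6 - 191 = -263/6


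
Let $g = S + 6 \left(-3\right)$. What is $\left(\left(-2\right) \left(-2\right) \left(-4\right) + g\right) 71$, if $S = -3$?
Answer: $-2627$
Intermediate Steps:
$g = -21$ ($g = -3 + 6 \left(-3\right) = -3 - 18 = -21$)
$\left(\left(-2\right) \left(-2\right) \left(-4\right) + g\right) 71 = \left(\left(-2\right) \left(-2\right) \left(-4\right) - 21\right) 71 = \left(4 \left(-4\right) - 21\right) 71 = \left(-16 - 21\right) 71 = \left(-37\right) 71 = -2627$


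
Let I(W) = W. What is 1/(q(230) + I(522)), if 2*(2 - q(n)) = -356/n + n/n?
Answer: 230/120583 ≈ 0.0019074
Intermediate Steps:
q(n) = 3/2 + 178/n (q(n) = 2 - (-356/n + n/n)/2 = 2 - (-356/n + 1)/2 = 2 - (1 - 356/n)/2 = 2 + (-½ + 178/n) = 3/2 + 178/n)
1/(q(230) + I(522)) = 1/((3/2 + 178/230) + 522) = 1/((3/2 + 178*(1/230)) + 522) = 1/((3/2 + 89/115) + 522) = 1/(523/230 + 522) = 1/(120583/230) = 230/120583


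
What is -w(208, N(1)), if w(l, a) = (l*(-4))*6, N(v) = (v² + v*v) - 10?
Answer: 4992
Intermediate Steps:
N(v) = -10 + 2*v² (N(v) = (v² + v²) - 10 = 2*v² - 10 = -10 + 2*v²)
w(l, a) = -24*l (w(l, a) = -4*l*6 = -24*l)
-w(208, N(1)) = -(-24)*208 = -1*(-4992) = 4992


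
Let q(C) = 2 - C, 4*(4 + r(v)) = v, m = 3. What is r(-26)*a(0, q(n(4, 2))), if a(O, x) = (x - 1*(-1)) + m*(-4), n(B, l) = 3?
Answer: 126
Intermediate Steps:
r(v) = -4 + v/4
a(O, x) = -11 + x (a(O, x) = (x - 1*(-1)) + 3*(-4) = (x + 1) - 12 = (1 + x) - 12 = -11 + x)
r(-26)*a(0, q(n(4, 2))) = (-4 + (1/4)*(-26))*(-11 + (2 - 1*3)) = (-4 - 13/2)*(-11 + (2 - 3)) = -21*(-11 - 1)/2 = -21/2*(-12) = 126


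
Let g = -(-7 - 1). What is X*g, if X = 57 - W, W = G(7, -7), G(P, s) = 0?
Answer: 456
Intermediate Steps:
W = 0
g = 8 (g = -1*(-8) = 8)
X = 57 (X = 57 - 1*0 = 57 + 0 = 57)
X*g = 57*8 = 456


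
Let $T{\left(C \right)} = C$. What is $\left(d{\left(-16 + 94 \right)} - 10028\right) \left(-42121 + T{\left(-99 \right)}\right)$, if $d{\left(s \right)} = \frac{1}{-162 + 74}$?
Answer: $\frac{9314418075}{22} \approx 4.2338 \cdot 10^{8}$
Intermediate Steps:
$d{\left(s \right)} = - \frac{1}{88}$ ($d{\left(s \right)} = \frac{1}{-88} = - \frac{1}{88}$)
$\left(d{\left(-16 + 94 \right)} - 10028\right) \left(-42121 + T{\left(-99 \right)}\right) = \left(- \frac{1}{88} - 10028\right) \left(-42121 - 99\right) = \left(- \frac{882465}{88}\right) \left(-42220\right) = \frac{9314418075}{22}$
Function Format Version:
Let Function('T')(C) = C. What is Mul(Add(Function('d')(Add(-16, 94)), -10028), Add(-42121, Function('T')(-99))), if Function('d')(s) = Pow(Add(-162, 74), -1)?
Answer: Rational(9314418075, 22) ≈ 4.2338e+8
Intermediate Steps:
Function('d')(s) = Rational(-1, 88) (Function('d')(s) = Pow(-88, -1) = Rational(-1, 88))
Mul(Add(Function('d')(Add(-16, 94)), -10028), Add(-42121, Function('T')(-99))) = Mul(Add(Rational(-1, 88), -10028), Add(-42121, -99)) = Mul(Rational(-882465, 88), -42220) = Rational(9314418075, 22)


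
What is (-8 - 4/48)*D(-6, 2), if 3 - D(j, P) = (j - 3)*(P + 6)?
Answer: -2425/4 ≈ -606.25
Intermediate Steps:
D(j, P) = 3 - (-3 + j)*(6 + P) (D(j, P) = 3 - (j - 3)*(P + 6) = 3 - (-3 + j)*(6 + P))
(-8 - 4/48)*D(-6, 2) = (-8 - 4/48)*(21 - 6*(-6) + 3*2 - 1*2*(-6)) = (-8 - 4*1/48)*(21 + 36 + 6 + 12) = (-8 - 1/12)*75 = -97/12*75 = -2425/4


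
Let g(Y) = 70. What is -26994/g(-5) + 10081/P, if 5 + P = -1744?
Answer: -23959088/61215 ≈ -391.39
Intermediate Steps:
P = -1749 (P = -5 - 1744 = -1749)
-26994/g(-5) + 10081/P = -26994/70 + 10081/(-1749) = -26994*1/70 + 10081*(-1/1749) = -13497/35 - 10081/1749 = -23959088/61215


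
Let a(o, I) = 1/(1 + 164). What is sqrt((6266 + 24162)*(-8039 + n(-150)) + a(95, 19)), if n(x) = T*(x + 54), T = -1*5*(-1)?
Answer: I*sqrt(7057159193535)/165 ≈ 16100.0*I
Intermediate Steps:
T = 5 (T = -5*(-1) = 5)
a(o, I) = 1/165
n(x) = 270 + 5*x (n(x) = 5*(x + 54) = 5*(54 + x) = 270 + 5*x)
sqrt((6266 + 24162)*(-8039 + n(-150)) + a(95, 19)) = sqrt((6266 + 24162)*(-8039 + (270 + 5*(-150))) + 1/165) = sqrt(30428*(-8039 + (270 - 750)) + 1/165) = sqrt(30428*(-8039 - 480) + 1/165) = sqrt(30428*(-8519) + 1/165) = sqrt(-259216132 + 1/165) = sqrt(-42770661779/165) = I*sqrt(7057159193535)/165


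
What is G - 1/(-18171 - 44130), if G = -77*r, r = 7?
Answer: -33580238/62301 ≈ -539.00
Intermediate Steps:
G = -539 (G = -77*7 = -539)
G - 1/(-18171 - 44130) = -539 - 1/(-18171 - 44130) = -539 - 1/(-62301) = -539 - 1*(-1/62301) = -539 + 1/62301 = -33580238/62301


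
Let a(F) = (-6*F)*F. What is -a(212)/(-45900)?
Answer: -22472/3825 ≈ -5.8750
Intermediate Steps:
a(F) = -6*F**2
-a(212)/(-45900) = -(-6*212**2)/(-45900) = -(-6*44944)*(-1)/45900 = -(-269664)*(-1)/45900 = -1*22472/3825 = -22472/3825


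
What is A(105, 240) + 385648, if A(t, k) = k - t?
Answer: 385783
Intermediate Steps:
A(105, 240) + 385648 = (240 - 1*105) + 385648 = (240 - 105) + 385648 = 135 + 385648 = 385783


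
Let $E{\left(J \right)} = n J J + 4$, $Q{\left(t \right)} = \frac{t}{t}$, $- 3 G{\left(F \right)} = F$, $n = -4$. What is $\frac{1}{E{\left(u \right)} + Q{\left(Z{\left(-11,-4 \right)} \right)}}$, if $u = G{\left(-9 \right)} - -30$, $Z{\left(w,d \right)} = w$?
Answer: $- \frac{1}{4351} \approx -0.00022983$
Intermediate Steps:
$G{\left(F \right)} = - \frac{F}{3}$
$u = 33$ ($u = \left(- \frac{1}{3}\right) \left(-9\right) - -30 = 3 + 30 = 33$)
$Q{\left(t \right)} = 1$
$E{\left(J \right)} = 4 - 4 J^{2}$ ($E{\left(J \right)} = - 4 J J + 4 = - 4 J^{2} + 4 = 4 - 4 J^{2}$)
$\frac{1}{E{\left(u \right)} + Q{\left(Z{\left(-11,-4 \right)} \right)}} = \frac{1}{\left(4 - 4 \cdot 33^{2}\right) + 1} = \frac{1}{\left(4 - 4356\right) + 1} = \frac{1}{-4352 + 1} = \frac{1}{-4351} = - \frac{1}{4351}$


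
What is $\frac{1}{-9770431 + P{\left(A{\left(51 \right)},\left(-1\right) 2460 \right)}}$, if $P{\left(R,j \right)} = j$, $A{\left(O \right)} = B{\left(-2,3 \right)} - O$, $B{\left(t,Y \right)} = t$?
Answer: $- \frac{1}{9772891} \approx -1.0232 \cdot 10^{-7}$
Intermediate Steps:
$A{\left(O \right)} = -2 - O$
$\frac{1}{-9770431 + P{\left(A{\left(51 \right)},\left(-1\right) 2460 \right)}} = \frac{1}{-9770431 - 2460} = \frac{1}{-9772891} = - \frac{1}{9772891}$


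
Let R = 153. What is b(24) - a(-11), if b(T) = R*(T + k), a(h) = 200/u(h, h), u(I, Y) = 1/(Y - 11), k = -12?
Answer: 6236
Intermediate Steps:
u(I, Y) = 1/(-11 + Y)
a(h) = -2200 + 200*h (a(h) = 200/(1/(-11 + h)) = 200*(-11 + h) = -2200 + 200*h)
b(T) = -1836 + 153*T (b(T) = 153*(T - 12) = 153*(-12 + T) = -1836 + 153*T)
b(24) - a(-11) = (-1836 + 153*24) - (-2200 + 200*(-11)) = (-1836 + 3672) - (-2200 - 2200) = 1836 - 1*(-4400) = 1836 + 4400 = 6236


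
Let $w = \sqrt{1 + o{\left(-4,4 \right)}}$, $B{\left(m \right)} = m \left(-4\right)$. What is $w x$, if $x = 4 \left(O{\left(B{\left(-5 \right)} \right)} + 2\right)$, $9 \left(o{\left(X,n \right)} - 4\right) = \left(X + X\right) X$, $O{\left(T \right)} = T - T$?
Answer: $\frac{8 \sqrt{77}}{3} \approx 23.4$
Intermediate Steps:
$B{\left(m \right)} = - 4 m$
$O{\left(T \right)} = 0$
$o{\left(X,n \right)} = 4 + \frac{2 X^{2}}{9}$ ($o{\left(X,n \right)} = 4 + \frac{\left(X + X\right) X}{9} = 4 + \frac{2 X X}{9} = 4 + \frac{2 X^{2}}{9}$)
$x = 8$ ($x = 4 \left(0 + 2\right) = 4 \cdot 2 = 8$)
$w = \frac{\sqrt{77}}{3}$ ($w = \sqrt{1 + \left(4 + \frac{2 \left(-4\right)^{2}}{9}\right)} = \sqrt{1 + \left(4 + \frac{2}{9} \cdot 16\right)} = \sqrt{1 + \left(4 + \frac{32}{9}\right)} = \sqrt{1 + \frac{68}{9}} = \sqrt{\frac{77}{9}} = \frac{\sqrt{77}}{3} \approx 2.925$)
$w x = \frac{\sqrt{77}}{3} \cdot 8 = \frac{8 \sqrt{77}}{3}$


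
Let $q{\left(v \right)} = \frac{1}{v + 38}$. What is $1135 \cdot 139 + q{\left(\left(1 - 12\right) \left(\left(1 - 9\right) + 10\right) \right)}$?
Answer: $\frac{2524241}{16} \approx 1.5777 \cdot 10^{5}$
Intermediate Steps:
$q{\left(v \right)} = \frac{1}{38 + v}$
$1135 \cdot 139 + q{\left(\left(1 - 12\right) \left(\left(1 - 9\right) + 10\right) \right)} = 1135 \cdot 139 + \frac{1}{38 + \left(1 - 12\right) \left(\left(1 - 9\right) + 10\right)} = 157765 + \frac{1}{38 - 11 \left(\left(1 - 9\right) + 10\right)} = 157765 + \frac{1}{38 - 11 \left(-8 + 10\right)} = 157765 + \frac{1}{38 - 22} = 157765 + \frac{1}{16} = \frac{2524241}{16}$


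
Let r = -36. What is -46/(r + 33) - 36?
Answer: -62/3 ≈ -20.667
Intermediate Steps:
-46/(r + 33) - 36 = -46/(-36 + 33) - 36 = -46/(-3) - 36 = -46*(-⅓) - 36 = 46/3 - 36 = -62/3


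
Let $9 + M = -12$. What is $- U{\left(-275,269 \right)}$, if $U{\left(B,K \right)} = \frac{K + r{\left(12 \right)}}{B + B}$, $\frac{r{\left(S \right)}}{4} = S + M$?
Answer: $\frac{233}{550} \approx 0.42364$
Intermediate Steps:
$M = -21$ ($M = -9 - 12 = -21$)
$r{\left(S \right)} = -84 + 4 S$ ($r{\left(S \right)} = 4 \left(S - 21\right) = 4 \left(-21 + S\right) = -84 + 4 S$)
$U{\left(B,K \right)} = \frac{-36 + K}{2 B}$ ($U{\left(B,K \right)} = \frac{K + \left(-84 + 4 \cdot 12\right)}{B + B} = \frac{K + \left(-84 + 48\right)}{2 B} = \left(K - 36\right) \frac{1}{2 B} = \left(-36 + K\right) \frac{1}{2 B} = \frac{-36 + K}{2 B}$)
$- U{\left(-275,269 \right)} = - \frac{-36 + 269}{2 \left(-275\right)} = - \frac{\left(-1\right) 233}{2 \cdot 275} = \left(-1\right) \left(- \frac{233}{550}\right) = \frac{233}{550}$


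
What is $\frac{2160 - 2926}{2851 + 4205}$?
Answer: $- \frac{383}{3528} \approx -0.10856$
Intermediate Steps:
$\frac{2160 - 2926}{2851 + 4205} = - \frac{766}{7056} = \left(-766\right) \frac{1}{7056} = - \frac{383}{3528}$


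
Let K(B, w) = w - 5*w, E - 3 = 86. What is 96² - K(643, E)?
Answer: 9572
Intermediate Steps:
E = 89 (E = 3 + 86 = 89)
K(B, w) = -4*w
96² - K(643, E) = 96² - (-4)*89 = 9216 - 1*(-356) = 9216 + 356 = 9572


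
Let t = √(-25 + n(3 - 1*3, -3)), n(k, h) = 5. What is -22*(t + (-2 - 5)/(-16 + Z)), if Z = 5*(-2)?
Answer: -77/13 - 44*I*√5 ≈ -5.9231 - 98.387*I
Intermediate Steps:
Z = -10
t = 2*I*√5 (t = √(-25 + 5) = √(-20) = 2*I*√5 ≈ 4.4721*I)
-22*(t + (-2 - 5)/(-16 + Z)) = -22*(2*I*√5 + (-2 - 5)/(-16 - 10)) = -22*(2*I*√5 - 7/(-26)) = -22*(2*I*√5 - 7*(-1/26)) = -22*(2*I*√5 + 7/26) = -22*(7/26 + 2*I*√5) = -77/13 - 44*I*√5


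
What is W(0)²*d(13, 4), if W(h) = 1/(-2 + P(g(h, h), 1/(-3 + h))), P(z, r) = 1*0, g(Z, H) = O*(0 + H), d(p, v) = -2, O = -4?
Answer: -½ ≈ -0.50000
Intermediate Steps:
g(Z, H) = -4*H (g(Z, H) = -4*(0 + H) = -4*H)
P(z, r) = 0
W(h) = -½ (W(h) = 1/(-2 + 0) = 1/(-2) = -½)
W(0)²*d(13, 4) = (-½)²*(-2) = (¼)*(-2) = -½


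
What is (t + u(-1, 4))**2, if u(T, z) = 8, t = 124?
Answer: 17424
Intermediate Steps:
(t + u(-1, 4))**2 = (124 + 8)**2 = 132**2 = 17424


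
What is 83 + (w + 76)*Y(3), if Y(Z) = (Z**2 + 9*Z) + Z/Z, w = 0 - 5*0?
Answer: 2895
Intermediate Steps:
w = 0 (w = 0 + 0 = 0)
Y(Z) = 1 + Z**2 + 9*Z (Y(Z) = (Z**2 + 9*Z) + 1 = 1 + Z**2 + 9*Z)
83 + (w + 76)*Y(3) = 83 + (0 + 76)*(1 + 3**2 + 9*3) = 83 + 76*(1 + 9 + 27) = 83 + 76*37 = 83 + 2812 = 2895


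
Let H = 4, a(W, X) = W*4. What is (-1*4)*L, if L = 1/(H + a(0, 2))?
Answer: -1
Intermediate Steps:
a(W, X) = 4*W
L = ¼ (L = 1/(4 + 4*0) = 1/(4 + 0) = 1/4 = ¼ ≈ 0.25000)
(-1*4)*L = -1*4*(¼) = -4*¼ = -1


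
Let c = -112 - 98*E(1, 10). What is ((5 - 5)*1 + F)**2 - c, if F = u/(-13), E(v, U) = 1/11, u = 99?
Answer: 332581/1859 ≈ 178.90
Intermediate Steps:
E(v, U) = 1/11
c = -1330/11 (c = -112 - 98*1/11 = -112 - 98/11 = -1330/11 ≈ -120.91)
F = -99/13 (F = 99/(-13) = 99*(-1/13) = -99/13 ≈ -7.6154)
((5 - 5)*1 + F)**2 - c = ((5 - 5)*1 - 99/13)**2 - 1*(-1330/11) = (0*1 - 99/13)**2 + 1330/11 = (0 - 99/13)**2 + 1330/11 = (-99/13)**2 + 1330/11 = 9801/169 + 1330/11 = 332581/1859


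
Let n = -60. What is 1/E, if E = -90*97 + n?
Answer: -1/8790 ≈ -0.00011377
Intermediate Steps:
E = -8790 (E = -90*97 - 60 = -8730 - 60 = -8790)
1/E = 1/(-8790) = -1/8790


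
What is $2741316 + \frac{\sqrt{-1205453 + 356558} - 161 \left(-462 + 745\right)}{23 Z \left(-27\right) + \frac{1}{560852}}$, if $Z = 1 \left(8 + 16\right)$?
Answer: $\frac{22914516603960088}{8358938207} - \frac{560852 i \sqrt{848895}}{8358938207} \approx 2.7413 \cdot 10^{6} - 0.061819 i$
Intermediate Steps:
$Z = 24$ ($Z = 1 \cdot 24 = 24$)
$2741316 + \frac{\sqrt{-1205453 + 356558} - 161 \left(-462 + 745\right)}{23 Z \left(-27\right) + \frac{1}{560852}} = 2741316 + \frac{\sqrt{-1205453 + 356558} - 161 \left(-462 + 745\right)}{23 \cdot 24 \left(-27\right) + \frac{1}{560852}} = 2741316 + \frac{\sqrt{-848895} - 45563}{552 \left(-27\right) + \frac{1}{560852}} = 2741316 + \frac{i \sqrt{848895} - 45563}{-14904 + \frac{1}{560852}} = 2741316 + \frac{-45563 + i \sqrt{848895}}{- \frac{8358938207}{560852}} = 2741316 + \left(-45563 + i \sqrt{848895}\right) \left(- \frac{560852}{8358938207}\right) = 2741316 + \left(\frac{25554099676}{8358938207} - \frac{560852 i \sqrt{848895}}{8358938207}\right) = \frac{22914516603960088}{8358938207} - \frac{560852 i \sqrt{848895}}{8358938207}$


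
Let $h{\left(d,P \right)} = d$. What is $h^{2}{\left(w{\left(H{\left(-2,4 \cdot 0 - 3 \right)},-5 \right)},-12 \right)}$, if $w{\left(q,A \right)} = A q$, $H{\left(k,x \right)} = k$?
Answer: $100$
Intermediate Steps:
$h^{2}{\left(w{\left(H{\left(-2,4 \cdot 0 - 3 \right)},-5 \right)},-12 \right)} = \left(\left(-5\right) \left(-2\right)\right)^{2} = 10^{2} = 100$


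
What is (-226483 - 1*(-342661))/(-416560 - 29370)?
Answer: -58089/222965 ≈ -0.26053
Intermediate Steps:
(-226483 - 1*(-342661))/(-416560 - 29370) = (-226483 + 342661)/(-445930) = 116178*(-1/445930) = -58089/222965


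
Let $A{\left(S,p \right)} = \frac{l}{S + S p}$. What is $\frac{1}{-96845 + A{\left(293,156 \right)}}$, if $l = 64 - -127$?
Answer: $- \frac{46001}{4454966654} \approx -1.0326 \cdot 10^{-5}$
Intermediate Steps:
$l = 191$ ($l = 64 + 127 = 191$)
$A{\left(S,p \right)} = \frac{191}{S + S p}$
$\frac{1}{-96845 + A{\left(293,156 \right)}} = \frac{1}{-96845 + \frac{191}{293 \left(1 + 156\right)}} = \frac{1}{-96845 + 191 \cdot \frac{1}{293} \cdot \frac{1}{157}} = \frac{1}{-96845 + \frac{191}{46001}} = \frac{1}{- \frac{4454966654}{46001}} = - \frac{46001}{4454966654}$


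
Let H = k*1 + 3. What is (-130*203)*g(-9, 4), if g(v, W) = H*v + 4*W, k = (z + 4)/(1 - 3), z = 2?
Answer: -422240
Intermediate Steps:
k = -3 (k = (2 + 4)/(1 - 3) = 6/(-2) = 6*(-½) = -3)
H = 0 (H = -3*1 + 3 = -3 + 3 = 0)
g(v, W) = 4*W (g(v, W) = 0*v + 4*W = 0 + 4*W = 4*W)
(-130*203)*g(-9, 4) = (-130*203)*(4*4) = -26390*16 = -422240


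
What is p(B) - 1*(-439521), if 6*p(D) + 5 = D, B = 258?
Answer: 2637379/6 ≈ 4.3956e+5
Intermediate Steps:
p(D) = -⅚ + D/6
p(B) - 1*(-439521) = (-⅚ + (⅙)*258) - 1*(-439521) = (-⅚ + 43) + 439521 = 253/6 + 439521 = 2637379/6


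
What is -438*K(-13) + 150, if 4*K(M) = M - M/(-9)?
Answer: 5195/3 ≈ 1731.7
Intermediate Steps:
K(M) = 5*M/18 (K(M) = (M - M/(-9))/4 = (M - M*(-1)/9)/4 = (M - (-1)*M/9)/4 = (M + M/9)/4 = (10*M/9)/4 = 5*M/18)
-438*K(-13) + 150 = -365*(-13)/3 + 150 = -438*(-65/18) + 150 = 4745/3 + 150 = 5195/3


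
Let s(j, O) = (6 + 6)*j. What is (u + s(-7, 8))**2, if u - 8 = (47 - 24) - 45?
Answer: 9604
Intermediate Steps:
s(j, O) = 12*j
u = -14 (u = 8 + ((47 - 24) - 45) = 8 + (23 - 45) = 8 - 22 = -14)
(u + s(-7, 8))**2 = (-14 + 12*(-7))**2 = (-14 - 84)**2 = (-98)**2 = 9604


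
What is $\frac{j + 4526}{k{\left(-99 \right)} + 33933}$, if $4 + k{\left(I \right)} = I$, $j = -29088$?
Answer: $- \frac{12281}{16915} \approx -0.72604$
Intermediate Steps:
$k{\left(I \right)} = -4 + I$
$\frac{j + 4526}{k{\left(-99 \right)} + 33933} = \frac{-29088 + 4526}{\left(-4 - 99\right) + 33933} = - \frac{24562}{-103 + 33933} = - \frac{24562}{33830} = \left(-24562\right) \frac{1}{33830} = - \frac{12281}{16915}$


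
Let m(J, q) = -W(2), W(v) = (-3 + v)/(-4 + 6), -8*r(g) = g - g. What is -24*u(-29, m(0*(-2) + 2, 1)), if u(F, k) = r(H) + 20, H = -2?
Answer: -480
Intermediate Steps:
r(g) = 0 (r(g) = -(g - g)/8 = -⅛*0 = 0)
W(v) = -3/2 + v/2 (W(v) = (-3 + v)/2 = (-3 + v)*(½) = -3/2 + v/2)
m(J, q) = ½ (m(J, q) = -(-3/2 + (½)*2) = -(-3/2 + 1) = -1*(-½) = ½)
u(F, k) = 20 (u(F, k) = 0 + 20 = 20)
-24*u(-29, m(0*(-2) + 2, 1)) = -24*20 = -480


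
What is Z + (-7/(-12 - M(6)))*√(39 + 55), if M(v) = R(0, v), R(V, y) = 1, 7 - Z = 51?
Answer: -44 + 7*√94/13 ≈ -38.779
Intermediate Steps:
Z = -44 (Z = 7 - 1*51 = 7 - 51 = -44)
M(v) = 1
Z + (-7/(-12 - M(6)))*√(39 + 55) = -44 + (-7/(-12 - 1*1))*√(39 + 55) = -44 + (-7/(-12 - 1))*√94 = -44 + (-7/(-13))*√94 = -44 + (-7*(-1/13))*√94 = -44 + 7*√94/13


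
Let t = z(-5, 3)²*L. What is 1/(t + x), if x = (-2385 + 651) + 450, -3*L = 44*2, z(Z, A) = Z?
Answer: -3/6052 ≈ -0.00049570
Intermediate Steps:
L = -88/3 (L = -44*2/3 = -⅓*88 = -88/3 ≈ -29.333)
x = -1284 (x = -1734 + 450 = -1284)
t = -2200/3 (t = (-5)²*(-88/3) = 25*(-88/3) = -2200/3 ≈ -733.33)
1/(t + x) = 1/(-2200/3 - 1284) = 1/(-6052/3) = -3/6052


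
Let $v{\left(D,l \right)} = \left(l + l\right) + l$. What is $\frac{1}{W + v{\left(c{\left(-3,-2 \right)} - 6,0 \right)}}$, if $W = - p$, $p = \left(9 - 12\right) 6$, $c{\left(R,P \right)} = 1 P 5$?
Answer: $\frac{1}{18} \approx 0.055556$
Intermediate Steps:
$c{\left(R,P \right)} = 5 P$ ($c{\left(R,P \right)} = P 5 = 5 P$)
$v{\left(D,l \right)} = 3 l$ ($v{\left(D,l \right)} = 2 l + l = 3 l$)
$p = -18$ ($p = \left(-3\right) 6 = -18$)
$W = 18$ ($W = \left(-1\right) \left(-18\right) = 18$)
$\frac{1}{W + v{\left(c{\left(-3,-2 \right)} - 6,0 \right)}} = \frac{1}{18 + 3 \cdot 0} = \frac{1}{18 + 0} = \frac{1}{18}$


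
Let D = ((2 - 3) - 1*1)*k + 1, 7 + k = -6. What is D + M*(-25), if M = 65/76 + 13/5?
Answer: -4513/76 ≈ -59.382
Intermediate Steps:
k = -13 (k = -7 - 6 = -13)
M = 1313/380 (M = 65*(1/76) + 13*(⅕) = 65/76 + 13/5 = 1313/380 ≈ 3.4553)
D = 27 (D = ((2 - 3) - 1*1)*(-13) + 1 = (-1 - 1)*(-13) + 1 = -2*(-13) + 1 = 26 + 1 = 27)
D + M*(-25) = 27 + (1313/380)*(-25) = 27 - 6565/76 = -4513/76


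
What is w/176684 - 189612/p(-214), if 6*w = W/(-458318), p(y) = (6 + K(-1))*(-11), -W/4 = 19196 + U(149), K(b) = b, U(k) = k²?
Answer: 7677148837641617/2226880081580 ≈ 3447.5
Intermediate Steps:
W = -165588 (W = -4*(19196 + 149²) = -4*(19196 + 22201) = -4*41397 = -165588)
p(y) = -55 (p(y) = (6 - 1)*(-11) = 5*(-11) = -55)
w = 13799/229159 (w = (-165588/(-458318))/6 = (-165588*(-1/458318))/6 = (⅙)*(82794/229159) = 13799/229159 ≈ 0.060216)
w/176684 - 189612/p(-214) = (13799/229159)/176684 - 189612/(-55) = (13799/229159)*(1/176684) - 189612*(-1/55) = 13799/40488728756 + 189612/55 = 7677148837641617/2226880081580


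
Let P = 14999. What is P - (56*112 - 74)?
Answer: 8801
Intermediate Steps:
P - (56*112 - 74) = 14999 - (56*112 - 74) = 14999 - (6272 - 74) = 14999 - 1*6198 = 14999 - 6198 = 8801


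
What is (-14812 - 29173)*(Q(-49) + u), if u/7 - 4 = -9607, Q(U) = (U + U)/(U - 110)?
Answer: 470113483385/159 ≈ 2.9567e+9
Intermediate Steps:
Q(U) = 2*U/(-110 + U) (Q(U) = (2*U)/(-110 + U) = 2*U/(-110 + U))
u = -67221 (u = 28 + 7*(-9607) = 28 - 67249 = -67221)
(-14812 - 29173)*(Q(-49) + u) = (-14812 - 29173)*(2*(-49)/(-110 - 49) - 67221) = -43985*(2*(-49)/(-159) - 67221) = -43985*(2*(-49)*(-1/159) - 67221) = -43985*(98/159 - 67221) = -43985*(-10688041/159) = 470113483385/159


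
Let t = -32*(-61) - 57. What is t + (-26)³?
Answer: -15681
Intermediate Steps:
t = 1895 (t = 1952 - 57 = 1895)
t + (-26)³ = 1895 + (-26)³ = 1895 - 17576 = -15681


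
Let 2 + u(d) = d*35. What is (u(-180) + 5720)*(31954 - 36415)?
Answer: 2596302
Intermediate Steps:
u(d) = -2 + 35*d (u(d) = -2 + d*35 = -2 + 35*d)
(u(-180) + 5720)*(31954 - 36415) = ((-2 + 35*(-180)) + 5720)*(31954 - 36415) = ((-2 - 6300) + 5720)*(-4461) = (-6302 + 5720)*(-4461) = -582*(-4461) = 2596302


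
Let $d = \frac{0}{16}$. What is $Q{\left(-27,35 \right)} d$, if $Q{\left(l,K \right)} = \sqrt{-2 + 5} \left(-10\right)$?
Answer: $0$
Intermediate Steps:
$Q{\left(l,K \right)} = - 10 \sqrt{3}$ ($Q{\left(l,K \right)} = \sqrt{3} \left(-10\right) = - 10 \sqrt{3}$)
$d = 0$ ($d = 0 \cdot \frac{1}{16} = 0$)
$Q{\left(-27,35 \right)} d = - 10 \sqrt{3} \cdot 0 = 0$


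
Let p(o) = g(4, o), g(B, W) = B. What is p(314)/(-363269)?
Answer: -4/363269 ≈ -1.1011e-5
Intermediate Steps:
p(o) = 4
p(314)/(-363269) = 4/(-363269) = 4*(-1/363269) = -4/363269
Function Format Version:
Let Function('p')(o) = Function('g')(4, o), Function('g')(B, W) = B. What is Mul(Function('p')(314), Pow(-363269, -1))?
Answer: Rational(-4, 363269) ≈ -1.1011e-5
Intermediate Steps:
Function('p')(o) = 4
Mul(Function('p')(314), Pow(-363269, -1)) = Mul(4, Pow(-363269, -1)) = Mul(4, Rational(-1, 363269)) = Rational(-4, 363269)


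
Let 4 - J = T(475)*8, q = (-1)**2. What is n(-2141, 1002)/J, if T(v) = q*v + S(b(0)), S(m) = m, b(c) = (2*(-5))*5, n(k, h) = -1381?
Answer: 1381/3396 ≈ 0.40665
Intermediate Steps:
b(c) = -50 (b(c) = -10*5 = -50)
q = 1
T(v) = -50 + v (T(v) = 1*v - 50 = v - 50 = -50 + v)
J = -3396 (J = 4 - (-50 + 475)*8 = 4 - 425*8 = 4 - 1*3400 = 4 - 3400 = -3396)
n(-2141, 1002)/J = -1381/(-3396) = -1381*(-1/3396) = 1381/3396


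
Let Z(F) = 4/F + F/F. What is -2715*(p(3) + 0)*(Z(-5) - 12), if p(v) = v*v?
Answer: 288333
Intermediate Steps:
Z(F) = 1 + 4/F (Z(F) = 4/F + 1 = 1 + 4/F)
p(v) = v**2
-2715*(p(3) + 0)*(Z(-5) - 12) = -2715*(3**2 + 0)*((4 - 5)/(-5) - 12) = -2715*(9 + 0)*(-1/5*(-1) - 12) = -24435*(1/5 - 12) = -24435*(-59)/5 = -2715*(-531/5) = 288333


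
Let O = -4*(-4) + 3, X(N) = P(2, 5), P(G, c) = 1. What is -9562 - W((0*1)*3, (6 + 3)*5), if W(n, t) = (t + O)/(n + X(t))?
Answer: -9626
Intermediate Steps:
X(N) = 1
O = 19 (O = 16 + 3 = 19)
W(n, t) = (19 + t)/(1 + n) (W(n, t) = (t + 19)/(n + 1) = (19 + t)/(1 + n))
-9562 - W((0*1)*3, (6 + 3)*5) = -9562 - (19 + (6 + 3)*5)/(1 + (0*1)*3) = -9562 - (19 + 9*5)/(1 + 0*3) = -9562 - (19 + 45)/(1 + 0) = -9562 - 64/1 = -9562 - 64 = -9626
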